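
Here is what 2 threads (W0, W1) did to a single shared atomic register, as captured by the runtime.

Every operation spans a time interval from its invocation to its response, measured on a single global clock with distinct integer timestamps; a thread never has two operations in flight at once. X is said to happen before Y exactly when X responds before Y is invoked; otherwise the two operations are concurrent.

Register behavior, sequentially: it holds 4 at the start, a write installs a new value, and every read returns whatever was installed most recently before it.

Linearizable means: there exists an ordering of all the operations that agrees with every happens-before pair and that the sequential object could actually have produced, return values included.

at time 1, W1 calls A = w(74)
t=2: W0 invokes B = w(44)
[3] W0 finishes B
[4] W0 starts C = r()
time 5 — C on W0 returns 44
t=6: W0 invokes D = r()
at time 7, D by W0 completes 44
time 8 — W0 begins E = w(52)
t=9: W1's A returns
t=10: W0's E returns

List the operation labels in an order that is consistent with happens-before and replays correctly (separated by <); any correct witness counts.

step 1: A w(74) — value 74
step 2: B w(44) — value 44
step 3: C r() → 44 — value 44
step 4: D r() → 44 — value 44
step 5: E w(52) — value 52

A < B < C < D < E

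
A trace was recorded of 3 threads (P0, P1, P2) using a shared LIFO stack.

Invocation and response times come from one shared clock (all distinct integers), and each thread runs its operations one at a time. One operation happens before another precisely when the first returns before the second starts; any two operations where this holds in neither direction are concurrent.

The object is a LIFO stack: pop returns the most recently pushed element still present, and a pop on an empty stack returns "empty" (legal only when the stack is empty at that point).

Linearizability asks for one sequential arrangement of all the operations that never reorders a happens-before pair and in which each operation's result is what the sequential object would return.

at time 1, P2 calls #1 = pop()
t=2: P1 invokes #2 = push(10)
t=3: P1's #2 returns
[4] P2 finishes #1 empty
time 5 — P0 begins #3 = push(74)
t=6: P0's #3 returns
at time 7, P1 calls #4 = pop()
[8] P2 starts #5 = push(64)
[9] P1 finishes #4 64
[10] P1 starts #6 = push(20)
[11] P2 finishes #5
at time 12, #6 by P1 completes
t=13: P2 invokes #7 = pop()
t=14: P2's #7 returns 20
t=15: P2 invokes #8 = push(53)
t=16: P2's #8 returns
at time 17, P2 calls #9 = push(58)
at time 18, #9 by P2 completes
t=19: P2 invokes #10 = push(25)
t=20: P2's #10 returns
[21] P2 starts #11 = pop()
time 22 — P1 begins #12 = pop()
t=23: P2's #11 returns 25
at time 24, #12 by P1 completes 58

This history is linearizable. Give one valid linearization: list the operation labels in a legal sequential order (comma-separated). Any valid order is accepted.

#1, #2, #3, #5, #4, #6, #7, #8, #9, #10, #11, #12

step 1: #1 pop() → empty — stack <>
step 2: #2 push(10) — stack <10>
step 3: #3 push(74) — stack <10,74>
step 4: #5 push(64) — stack <10,74,64>
step 5: #4 pop() → 64 — stack <10,74>
step 6: #6 push(20) — stack <10,74,20>
step 7: #7 pop() → 20 — stack <10,74>
step 8: #8 push(53) — stack <10,74,53>
step 9: #9 push(58) — stack <10,74,53,58>
step 10: #10 push(25) — stack <10,74,53,58,25>
step 11: #11 pop() → 25 — stack <10,74,53,58>
step 12: #12 pop() → 58 — stack <10,74,53>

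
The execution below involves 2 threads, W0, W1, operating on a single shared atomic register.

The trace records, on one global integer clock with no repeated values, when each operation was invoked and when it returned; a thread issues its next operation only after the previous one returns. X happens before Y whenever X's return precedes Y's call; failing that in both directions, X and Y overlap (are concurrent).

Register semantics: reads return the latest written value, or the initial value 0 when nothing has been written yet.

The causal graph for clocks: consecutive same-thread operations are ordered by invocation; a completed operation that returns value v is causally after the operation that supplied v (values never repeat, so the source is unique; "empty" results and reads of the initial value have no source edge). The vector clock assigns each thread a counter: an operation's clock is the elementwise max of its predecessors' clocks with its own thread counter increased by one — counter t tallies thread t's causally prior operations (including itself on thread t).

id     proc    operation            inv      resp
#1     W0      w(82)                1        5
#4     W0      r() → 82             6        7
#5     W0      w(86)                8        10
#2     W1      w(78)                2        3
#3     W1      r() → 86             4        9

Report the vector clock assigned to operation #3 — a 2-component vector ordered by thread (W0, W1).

#2, invoked 2, has no incoming edges; only W1's bump applies → (0, 1)
#1, invoked 1, has no incoming edges; only W0's bump applies → (1, 0)
#4 (invocation 6): componentwise max over VC(#1)=(1, 0), +1 at W0, giving (2, 0)
#5 (invocation 8): componentwise max over VC(#4)=(2, 0), +1 at W0, giving (3, 0)
#3 (invocation 4): componentwise max over VC(#2)=(0, 1), VC(#5)=(3, 0), +1 at W1, giving (3, 2)
target: VC(#3) = (3, 2)

(3, 2)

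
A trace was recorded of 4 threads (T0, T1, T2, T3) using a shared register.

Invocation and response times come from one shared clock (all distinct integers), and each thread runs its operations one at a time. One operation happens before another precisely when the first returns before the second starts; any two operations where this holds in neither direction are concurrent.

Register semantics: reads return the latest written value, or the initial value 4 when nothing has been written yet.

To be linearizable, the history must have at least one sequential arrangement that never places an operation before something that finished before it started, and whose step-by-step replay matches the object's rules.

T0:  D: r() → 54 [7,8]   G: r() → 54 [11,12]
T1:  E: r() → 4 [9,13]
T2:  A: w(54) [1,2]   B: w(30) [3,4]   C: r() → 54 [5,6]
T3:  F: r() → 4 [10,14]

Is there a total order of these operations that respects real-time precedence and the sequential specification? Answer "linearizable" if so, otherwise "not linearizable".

already the first 6 events (up to C's response at time 6) admit no linearization; the first 5 still do
a single order respects real time; the 3 completed register operations fail replay along it
for example A, B, C fails at step 3: C r() → 54 is not legal there

not linearizable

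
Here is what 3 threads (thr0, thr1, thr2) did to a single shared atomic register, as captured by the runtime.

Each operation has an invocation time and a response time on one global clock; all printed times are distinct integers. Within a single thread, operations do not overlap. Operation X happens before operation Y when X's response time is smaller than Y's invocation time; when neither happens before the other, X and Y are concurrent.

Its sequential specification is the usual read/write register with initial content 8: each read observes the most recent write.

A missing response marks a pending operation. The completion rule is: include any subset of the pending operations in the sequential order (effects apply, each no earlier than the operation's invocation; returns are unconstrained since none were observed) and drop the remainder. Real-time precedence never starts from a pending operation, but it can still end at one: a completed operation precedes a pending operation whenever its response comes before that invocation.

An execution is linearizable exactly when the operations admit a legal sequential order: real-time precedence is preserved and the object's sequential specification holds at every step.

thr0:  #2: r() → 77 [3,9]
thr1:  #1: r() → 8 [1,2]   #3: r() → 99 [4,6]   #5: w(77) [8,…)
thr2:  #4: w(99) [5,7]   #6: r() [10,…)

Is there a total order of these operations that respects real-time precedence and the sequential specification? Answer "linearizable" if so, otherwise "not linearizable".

linearizable

witness order: #1, #4, #3, #5, #2
1. #1 r() → 8, leaving value 8
2. #4 w(99), leaving value 99
3. #3 r() → 99, leaving value 99
4. #5 w(77) (pending, included), leaving value 77
5. #2 r() → 77, leaving value 77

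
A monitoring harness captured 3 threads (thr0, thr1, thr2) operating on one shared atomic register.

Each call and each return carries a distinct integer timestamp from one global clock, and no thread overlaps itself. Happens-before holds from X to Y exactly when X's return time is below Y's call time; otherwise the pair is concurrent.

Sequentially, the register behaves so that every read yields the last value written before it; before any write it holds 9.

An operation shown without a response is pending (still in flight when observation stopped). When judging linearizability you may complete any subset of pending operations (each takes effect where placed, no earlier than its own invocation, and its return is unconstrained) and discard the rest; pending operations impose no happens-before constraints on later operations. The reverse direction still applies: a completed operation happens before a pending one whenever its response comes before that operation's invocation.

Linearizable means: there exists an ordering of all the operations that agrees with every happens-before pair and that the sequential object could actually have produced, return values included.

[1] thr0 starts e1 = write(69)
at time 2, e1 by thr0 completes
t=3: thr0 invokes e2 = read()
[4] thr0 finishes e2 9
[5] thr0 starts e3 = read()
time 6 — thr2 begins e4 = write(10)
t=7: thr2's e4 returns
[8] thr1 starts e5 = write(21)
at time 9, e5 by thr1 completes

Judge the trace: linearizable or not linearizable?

not linearizable

through event 3 a valid linearization exists; event 4 (e2 responding at time 4) ends that
the completed operations (2 total) allow one real-time order; the atomic register replay rejects it
e.g. e1, e2: illegal at step 2, since e2 read() → 9 cannot apply there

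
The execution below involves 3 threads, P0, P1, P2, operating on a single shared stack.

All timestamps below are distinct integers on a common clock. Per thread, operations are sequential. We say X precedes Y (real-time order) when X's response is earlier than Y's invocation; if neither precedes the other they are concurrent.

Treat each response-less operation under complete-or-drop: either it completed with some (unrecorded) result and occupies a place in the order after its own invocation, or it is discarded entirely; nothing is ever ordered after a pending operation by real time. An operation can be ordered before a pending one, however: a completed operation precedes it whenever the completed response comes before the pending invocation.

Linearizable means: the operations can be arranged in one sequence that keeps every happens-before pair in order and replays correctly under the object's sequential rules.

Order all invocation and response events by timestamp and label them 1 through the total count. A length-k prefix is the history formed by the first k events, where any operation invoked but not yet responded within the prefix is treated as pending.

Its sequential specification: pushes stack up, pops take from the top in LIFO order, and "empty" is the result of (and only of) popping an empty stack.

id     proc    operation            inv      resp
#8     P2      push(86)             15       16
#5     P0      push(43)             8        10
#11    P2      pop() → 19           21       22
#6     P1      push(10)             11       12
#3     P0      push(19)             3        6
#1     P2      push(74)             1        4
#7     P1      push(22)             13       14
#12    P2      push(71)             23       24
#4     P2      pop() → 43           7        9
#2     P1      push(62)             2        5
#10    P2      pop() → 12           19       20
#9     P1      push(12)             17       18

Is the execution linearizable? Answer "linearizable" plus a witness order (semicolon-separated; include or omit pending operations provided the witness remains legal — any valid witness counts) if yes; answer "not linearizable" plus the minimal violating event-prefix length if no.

cut after 21 events: linearizable; cut after 22 events (#11 responds, time 22): not linearizable
12 orders of the 11 completed stack ops respect real time; none is legal
for example #1, #2, #3, #4, #5, #6, #7, #8, #9, #10, #11 fails at step 4: #4 pop() → 43 is not legal there
for example #1, #2, #3, #5, #4, #6, #7, #8, #9, #10, #11 fails at step 11: #11 pop() → 19 is not legal there

not linearizable — minimal violating prefix: 22 events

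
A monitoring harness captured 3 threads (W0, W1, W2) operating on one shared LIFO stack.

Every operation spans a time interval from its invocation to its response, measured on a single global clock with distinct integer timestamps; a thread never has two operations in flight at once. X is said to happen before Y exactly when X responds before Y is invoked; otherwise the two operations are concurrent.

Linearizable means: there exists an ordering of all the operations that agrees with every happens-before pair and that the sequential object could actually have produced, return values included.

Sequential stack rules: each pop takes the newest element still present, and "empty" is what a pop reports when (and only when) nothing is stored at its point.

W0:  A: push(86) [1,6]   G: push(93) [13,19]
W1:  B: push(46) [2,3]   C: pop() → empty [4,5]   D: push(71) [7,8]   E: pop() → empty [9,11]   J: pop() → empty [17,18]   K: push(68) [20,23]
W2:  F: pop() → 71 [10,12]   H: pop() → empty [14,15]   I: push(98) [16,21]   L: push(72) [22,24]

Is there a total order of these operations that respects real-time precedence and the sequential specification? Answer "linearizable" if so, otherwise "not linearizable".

already the first 5 events (up to C's response at time 5) admit no linearization; the first 4 still do
one real-time candidate order over the 2 completed operations — the LIFO stack replay rejects it
no escape via the 1 pending operation (A): every completion choice fails
for example B, C (pending dropped) fails at step 2: C pop() → empty is not legal there

not linearizable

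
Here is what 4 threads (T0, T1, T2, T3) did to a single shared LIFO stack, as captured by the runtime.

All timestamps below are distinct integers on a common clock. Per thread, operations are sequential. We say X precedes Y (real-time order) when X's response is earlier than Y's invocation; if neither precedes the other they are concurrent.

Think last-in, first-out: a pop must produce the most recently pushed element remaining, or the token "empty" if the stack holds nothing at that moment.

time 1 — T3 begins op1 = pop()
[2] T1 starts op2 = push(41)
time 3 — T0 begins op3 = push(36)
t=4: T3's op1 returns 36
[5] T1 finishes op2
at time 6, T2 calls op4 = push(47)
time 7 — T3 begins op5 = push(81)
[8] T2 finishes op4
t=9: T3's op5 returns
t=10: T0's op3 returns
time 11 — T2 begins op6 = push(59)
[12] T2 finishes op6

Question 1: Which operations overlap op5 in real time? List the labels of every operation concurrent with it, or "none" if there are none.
op3, op4

op5 runs from 7 to 9; window-overlapping ops are concurrent
op1 [1,4]: before
op2 [2,5]: before
op3 [3,10]: concurrent
op4 [6,8]: concurrent
op6 [11,12]: after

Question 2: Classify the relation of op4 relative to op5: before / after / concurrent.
concurrent

op4 spans [6,8], op5 spans [7,9]
the intervals overlap in both directions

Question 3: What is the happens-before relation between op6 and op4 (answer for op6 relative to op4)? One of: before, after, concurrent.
after

op6 spans [11,12], op4 spans [6,8]
resp(op4)=8 < inv(op6)=11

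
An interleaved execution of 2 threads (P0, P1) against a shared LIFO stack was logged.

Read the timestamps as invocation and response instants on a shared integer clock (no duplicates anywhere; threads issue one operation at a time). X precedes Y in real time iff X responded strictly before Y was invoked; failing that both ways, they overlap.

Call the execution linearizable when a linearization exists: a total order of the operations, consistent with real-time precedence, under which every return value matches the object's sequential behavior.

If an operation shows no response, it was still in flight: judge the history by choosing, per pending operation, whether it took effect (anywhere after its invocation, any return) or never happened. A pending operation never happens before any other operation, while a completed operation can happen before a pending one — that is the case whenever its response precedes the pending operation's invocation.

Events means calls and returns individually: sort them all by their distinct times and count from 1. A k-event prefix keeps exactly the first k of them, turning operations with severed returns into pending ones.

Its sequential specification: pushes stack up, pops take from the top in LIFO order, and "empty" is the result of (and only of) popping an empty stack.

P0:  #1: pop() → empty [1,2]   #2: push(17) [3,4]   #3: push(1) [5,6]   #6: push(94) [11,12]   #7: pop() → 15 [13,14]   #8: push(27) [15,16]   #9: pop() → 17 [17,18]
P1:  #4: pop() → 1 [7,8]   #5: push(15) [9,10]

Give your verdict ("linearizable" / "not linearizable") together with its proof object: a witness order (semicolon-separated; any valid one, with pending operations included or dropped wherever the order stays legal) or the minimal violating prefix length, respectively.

not linearizable — minimal violating prefix: 14 events

the violation lands at event 14, #7's response at time 14: events 1..13 linearize, events 1..14 do not
exhaustive check: the 7 completed LIFO stack ops admit one real-time order; illegal
e.g. #1, #2, #3, #4, #5, #6, #7: illegal at step 7, since #7 pop() → 15 cannot apply there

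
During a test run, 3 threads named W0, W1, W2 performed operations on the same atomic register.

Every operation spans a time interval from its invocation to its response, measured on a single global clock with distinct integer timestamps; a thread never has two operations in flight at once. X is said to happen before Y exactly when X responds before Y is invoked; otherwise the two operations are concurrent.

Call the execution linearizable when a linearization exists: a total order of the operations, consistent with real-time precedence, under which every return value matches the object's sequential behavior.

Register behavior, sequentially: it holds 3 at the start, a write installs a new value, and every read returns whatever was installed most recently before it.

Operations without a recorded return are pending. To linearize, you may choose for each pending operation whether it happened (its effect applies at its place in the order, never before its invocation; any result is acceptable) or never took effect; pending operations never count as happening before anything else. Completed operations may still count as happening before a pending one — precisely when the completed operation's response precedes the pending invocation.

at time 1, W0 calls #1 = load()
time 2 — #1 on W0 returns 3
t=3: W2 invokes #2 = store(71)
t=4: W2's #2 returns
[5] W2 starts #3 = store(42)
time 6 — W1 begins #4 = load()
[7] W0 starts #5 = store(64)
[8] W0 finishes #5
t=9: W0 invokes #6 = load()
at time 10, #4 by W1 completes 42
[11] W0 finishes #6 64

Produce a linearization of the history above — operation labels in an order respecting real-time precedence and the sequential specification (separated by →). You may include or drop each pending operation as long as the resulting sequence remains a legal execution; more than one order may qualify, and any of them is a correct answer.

#1 → #2 → #3 → #4 → #5 → #6

1. #1 load() → 3, leaving value 3
2. #2 store(71), leaving value 71
3. #3 store(42) (pending, included), leaving value 42
4. #4 load() → 42, leaving value 42
5. #5 store(64), leaving value 64
6. #6 load() → 64, leaving value 64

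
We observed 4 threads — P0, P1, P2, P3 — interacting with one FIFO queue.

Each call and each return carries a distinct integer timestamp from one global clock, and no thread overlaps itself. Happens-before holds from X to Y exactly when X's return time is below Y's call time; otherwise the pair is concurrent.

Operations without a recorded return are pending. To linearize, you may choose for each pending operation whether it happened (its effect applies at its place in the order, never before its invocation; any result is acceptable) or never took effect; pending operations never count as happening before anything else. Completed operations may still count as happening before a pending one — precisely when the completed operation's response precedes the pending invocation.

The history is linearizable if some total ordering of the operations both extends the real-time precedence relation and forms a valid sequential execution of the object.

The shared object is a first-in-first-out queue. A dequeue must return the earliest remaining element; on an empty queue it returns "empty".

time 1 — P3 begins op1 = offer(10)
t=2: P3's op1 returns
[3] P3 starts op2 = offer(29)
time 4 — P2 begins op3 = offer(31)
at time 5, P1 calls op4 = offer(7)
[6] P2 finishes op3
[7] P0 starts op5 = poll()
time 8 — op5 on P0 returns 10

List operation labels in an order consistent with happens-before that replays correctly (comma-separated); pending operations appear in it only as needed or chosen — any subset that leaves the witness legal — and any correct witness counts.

op1, op2, op3, op4, op5

1. op1 offer(10), leaving queue <10>
2. op2 offer(29) (pending, included), leaving queue <10,29>
3. op3 offer(31), leaving queue <10,29,31>
4. op4 offer(7) (pending, included), leaving queue <10,29,31,7>
5. op5 poll() → 10, leaving queue <29,31,7>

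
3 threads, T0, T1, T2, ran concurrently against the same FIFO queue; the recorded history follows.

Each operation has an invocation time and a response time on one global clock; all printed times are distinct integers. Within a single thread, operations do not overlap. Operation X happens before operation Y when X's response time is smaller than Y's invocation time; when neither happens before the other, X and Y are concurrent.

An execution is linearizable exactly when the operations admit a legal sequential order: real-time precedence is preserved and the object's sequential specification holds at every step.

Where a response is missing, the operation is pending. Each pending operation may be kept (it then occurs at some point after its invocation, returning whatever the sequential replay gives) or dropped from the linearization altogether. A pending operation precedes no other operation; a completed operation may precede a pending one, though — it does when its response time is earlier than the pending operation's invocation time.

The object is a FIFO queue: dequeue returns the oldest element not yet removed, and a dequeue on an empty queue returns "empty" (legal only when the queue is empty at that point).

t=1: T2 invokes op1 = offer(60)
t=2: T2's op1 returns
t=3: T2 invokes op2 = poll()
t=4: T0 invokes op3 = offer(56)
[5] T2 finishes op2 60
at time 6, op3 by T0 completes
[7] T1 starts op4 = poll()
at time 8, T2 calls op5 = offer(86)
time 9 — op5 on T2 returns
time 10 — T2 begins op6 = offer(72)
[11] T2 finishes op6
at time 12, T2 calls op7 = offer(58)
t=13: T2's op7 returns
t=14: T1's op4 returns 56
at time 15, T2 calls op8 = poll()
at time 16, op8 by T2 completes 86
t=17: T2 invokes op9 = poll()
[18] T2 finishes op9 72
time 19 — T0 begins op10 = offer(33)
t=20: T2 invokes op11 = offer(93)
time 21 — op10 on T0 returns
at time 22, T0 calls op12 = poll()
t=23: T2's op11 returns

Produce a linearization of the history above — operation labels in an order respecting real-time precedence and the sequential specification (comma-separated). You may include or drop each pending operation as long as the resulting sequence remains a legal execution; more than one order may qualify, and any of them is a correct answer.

op1, op2, op3, op4, op5, op6, op7, op8, op9, op10, op11

1. op1 offer(60), leaving queue <60>
2. op2 poll() → 60, leaving queue <>
3. op3 offer(56), leaving queue <56>
4. op4 poll() → 56, leaving queue <>
5. op5 offer(86), leaving queue <86>
6. op6 offer(72), leaving queue <86,72>
7. op7 offer(58), leaving queue <86,72,58>
8. op8 poll() → 86, leaving queue <72,58>
9. op9 poll() → 72, leaving queue <58>
10. op10 offer(33), leaving queue <58,33>
11. op11 offer(93), leaving queue <58,33,93>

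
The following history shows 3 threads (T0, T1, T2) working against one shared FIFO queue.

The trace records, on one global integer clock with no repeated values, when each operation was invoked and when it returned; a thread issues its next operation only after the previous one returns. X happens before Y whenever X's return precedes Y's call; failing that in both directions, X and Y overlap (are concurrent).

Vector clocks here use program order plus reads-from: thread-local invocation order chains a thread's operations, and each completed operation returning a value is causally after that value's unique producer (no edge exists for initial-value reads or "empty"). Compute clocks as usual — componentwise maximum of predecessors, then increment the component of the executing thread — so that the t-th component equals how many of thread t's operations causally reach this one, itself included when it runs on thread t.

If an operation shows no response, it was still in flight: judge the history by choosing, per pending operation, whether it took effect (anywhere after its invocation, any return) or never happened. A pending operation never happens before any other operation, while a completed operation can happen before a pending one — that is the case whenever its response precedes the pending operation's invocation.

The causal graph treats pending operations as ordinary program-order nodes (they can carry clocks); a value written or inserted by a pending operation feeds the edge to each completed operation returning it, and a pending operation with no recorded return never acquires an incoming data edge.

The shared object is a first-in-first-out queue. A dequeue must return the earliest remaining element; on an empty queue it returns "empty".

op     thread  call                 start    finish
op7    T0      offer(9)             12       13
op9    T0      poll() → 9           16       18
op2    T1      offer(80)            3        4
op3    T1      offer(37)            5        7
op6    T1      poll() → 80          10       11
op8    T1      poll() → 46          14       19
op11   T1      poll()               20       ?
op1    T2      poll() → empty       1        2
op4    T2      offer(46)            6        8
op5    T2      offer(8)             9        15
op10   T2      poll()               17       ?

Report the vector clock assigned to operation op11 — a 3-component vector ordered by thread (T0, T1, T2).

(0, 5, 2)

op1, invoked 1, has no incoming edges; only T2's bump applies → (0, 0, 1)
op2, invoked 3, has no incoming edges; only T1's bump applies → (0, 1, 0)
op7, invoked 12, has no incoming edges; only T0's bump applies → (1, 0, 0)
merge at op4 (invoked 6): VC(op1)=(0, 0, 1), own-thread bump on T2 → (0, 0, 2)
merge at op3 (invoked 5): VC(op2)=(0, 1, 0), own-thread bump on T1 → (0, 2, 0)
merge at op9 (invoked 16): VC(op7)=(1, 0, 0), own-thread bump on T0 → (2, 0, 0)
merge at op5 (invoked 9): VC(op4)=(0, 0, 2), own-thread bump on T2 → (0, 0, 3)
merge at op6 (invoked 10): VC(op2)=(0, 1, 0), VC(op3)=(0, 2, 0), own-thread bump on T1 → (0, 3, 0)
merge at op10 (invoked 17): VC(op5)=(0, 0, 3), own-thread bump on T2 → (0, 0, 4)
merge at op8 (invoked 14): VC(op4)=(0, 0, 2), VC(op6)=(0, 3, 0), own-thread bump on T1 → (0, 4, 2)
merge at op11 (invoked 20): VC(op8)=(0, 4, 2), own-thread bump on T1 → (0, 5, 2)
target: VC(op11) = (0, 5, 2)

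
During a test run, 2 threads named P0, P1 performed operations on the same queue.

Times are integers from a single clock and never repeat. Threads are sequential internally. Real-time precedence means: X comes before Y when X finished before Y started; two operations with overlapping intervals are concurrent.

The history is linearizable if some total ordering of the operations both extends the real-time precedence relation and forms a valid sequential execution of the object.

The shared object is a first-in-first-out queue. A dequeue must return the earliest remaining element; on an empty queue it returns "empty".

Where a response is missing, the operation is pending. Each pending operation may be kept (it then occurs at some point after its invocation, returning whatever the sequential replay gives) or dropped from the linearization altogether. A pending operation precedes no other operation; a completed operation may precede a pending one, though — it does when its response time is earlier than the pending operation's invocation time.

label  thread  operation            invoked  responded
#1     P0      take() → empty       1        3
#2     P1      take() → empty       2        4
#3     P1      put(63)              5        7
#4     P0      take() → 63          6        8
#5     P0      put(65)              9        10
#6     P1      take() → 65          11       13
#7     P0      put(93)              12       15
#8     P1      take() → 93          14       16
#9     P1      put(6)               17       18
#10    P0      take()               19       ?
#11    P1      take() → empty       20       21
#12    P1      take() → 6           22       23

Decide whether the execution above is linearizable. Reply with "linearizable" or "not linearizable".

not linearizable

through event 22 a valid linearization exists; event 23 (#12 responding at time 23) ends that
12 orders of the 11 completed queue ops respect real time; none is legal
including or dropping the 1 pending operation (#10) in any combination fails
sample order #1, #2, #3, #4, #5, #6, #7, #8, #9, #11, #12 (pending dropped) stalls at step 10 — #11 take() → empty has no legal effect
sample order #1, #2, #3, #4, #5, #6, #8, #7, #9, #11, #12 (pending dropped) stalls at step 7 — #8 take() → 93 has no legal effect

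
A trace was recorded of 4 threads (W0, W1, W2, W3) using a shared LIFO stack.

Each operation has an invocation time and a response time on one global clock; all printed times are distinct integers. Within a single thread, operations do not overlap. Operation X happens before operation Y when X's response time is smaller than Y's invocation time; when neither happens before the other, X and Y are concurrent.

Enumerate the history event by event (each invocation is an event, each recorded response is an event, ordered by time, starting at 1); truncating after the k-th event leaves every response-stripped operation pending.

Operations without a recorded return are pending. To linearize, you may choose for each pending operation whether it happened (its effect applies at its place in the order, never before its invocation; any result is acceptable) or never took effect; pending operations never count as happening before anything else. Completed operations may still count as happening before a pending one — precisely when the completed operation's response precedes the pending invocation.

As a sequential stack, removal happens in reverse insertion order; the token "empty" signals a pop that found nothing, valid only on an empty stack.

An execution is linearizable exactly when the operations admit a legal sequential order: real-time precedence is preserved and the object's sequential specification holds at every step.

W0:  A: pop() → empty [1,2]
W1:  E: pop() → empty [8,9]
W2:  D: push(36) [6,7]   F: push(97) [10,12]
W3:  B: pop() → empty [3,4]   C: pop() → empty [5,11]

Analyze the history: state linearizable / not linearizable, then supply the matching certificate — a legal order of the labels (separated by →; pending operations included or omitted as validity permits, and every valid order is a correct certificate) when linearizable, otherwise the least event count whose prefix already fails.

not linearizable — minimal violating prefix: 11 events

prefix check: 1..10 passes, 1..11 fails once C's time-11 response joins
all 3 real-time-respecting orders fail — 5 completed LIFO stack operations, no legal replay
include/drop combinations of the 1 pending operation (F) were all tried; none helps
one such order, A, B, C, D, E (pending dropped), breaks at step 5 where E pop() → empty is illegal
one such order, A, B, D, C, E (pending dropped), breaks at step 4 where C pop() → empty is illegal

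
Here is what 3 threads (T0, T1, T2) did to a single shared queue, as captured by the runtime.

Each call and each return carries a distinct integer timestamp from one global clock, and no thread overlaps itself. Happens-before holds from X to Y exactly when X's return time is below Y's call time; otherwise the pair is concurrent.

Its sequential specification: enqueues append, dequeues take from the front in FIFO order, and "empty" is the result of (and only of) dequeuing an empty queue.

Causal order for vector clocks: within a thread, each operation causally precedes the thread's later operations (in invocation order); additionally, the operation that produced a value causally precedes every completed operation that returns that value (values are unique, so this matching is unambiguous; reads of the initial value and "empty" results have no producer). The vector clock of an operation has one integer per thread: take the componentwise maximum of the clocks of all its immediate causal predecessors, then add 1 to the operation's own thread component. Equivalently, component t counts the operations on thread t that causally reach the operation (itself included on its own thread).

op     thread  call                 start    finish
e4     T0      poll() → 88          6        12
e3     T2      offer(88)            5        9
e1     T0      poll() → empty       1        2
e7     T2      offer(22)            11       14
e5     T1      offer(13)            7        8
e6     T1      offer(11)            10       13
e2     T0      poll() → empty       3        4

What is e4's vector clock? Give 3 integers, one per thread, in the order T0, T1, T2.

root op e3, invoked 5: fresh clock plus T2's own tick → (0, 0, 1)
root op e5, invoked 7: fresh clock plus T1's own tick → (0, 1, 0)
root op e1, invoked 1: fresh clock plus T0's own tick → (1, 0, 0)
e7, invoked 11, takes VC(e3)=(0, 0, 1) under max, adds 1 for T2 → (0, 0, 2)
e6, invoked 10, takes VC(e5)=(0, 1, 0) under max, adds 1 for T1 → (0, 2, 0)
e2, invoked 3, takes VC(e1)=(1, 0, 0) under max, adds 1 for T0 → (2, 0, 0)
e4, invoked 6, takes VC(e2)=(2, 0, 0), VC(e3)=(0, 0, 1) under max, adds 1 for T0 → (3, 0, 1)
target: VC(e4) = (3, 0, 1)

(3, 0, 1)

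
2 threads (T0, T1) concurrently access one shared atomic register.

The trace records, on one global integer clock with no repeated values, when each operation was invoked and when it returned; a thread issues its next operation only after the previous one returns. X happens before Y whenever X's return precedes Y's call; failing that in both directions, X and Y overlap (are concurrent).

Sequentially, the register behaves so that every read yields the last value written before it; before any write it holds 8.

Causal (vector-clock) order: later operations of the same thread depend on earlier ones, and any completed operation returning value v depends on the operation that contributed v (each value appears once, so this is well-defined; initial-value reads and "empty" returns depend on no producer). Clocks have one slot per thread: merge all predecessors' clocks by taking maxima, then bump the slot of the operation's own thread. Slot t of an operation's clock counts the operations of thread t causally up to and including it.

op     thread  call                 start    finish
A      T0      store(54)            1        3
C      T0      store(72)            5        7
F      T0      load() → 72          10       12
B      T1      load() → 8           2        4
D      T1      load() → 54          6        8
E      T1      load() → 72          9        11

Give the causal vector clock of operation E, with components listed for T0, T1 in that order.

(2, 3)

no predecessors for B (invoked 2): T1 increments from zero → (0, 1)
no predecessors for A (invoked 1): T0 increments from zero → (1, 0)
VC(C, invoked at 5): max of VC(A)=(1, 0), then +1 on thread T0 → (2, 0)
VC(D, invoked at 6): max of VC(A)=(1, 0), VC(B)=(0, 1), then +1 on thread T1 → (1, 2)
VC(F, invoked at 10): max of VC(C)=(2, 0), then +1 on thread T0 → (3, 0)
VC(E, invoked at 9): max of VC(C)=(2, 0), VC(D)=(1, 2), then +1 on thread T1 → (2, 3)
target: VC(E) = (2, 3)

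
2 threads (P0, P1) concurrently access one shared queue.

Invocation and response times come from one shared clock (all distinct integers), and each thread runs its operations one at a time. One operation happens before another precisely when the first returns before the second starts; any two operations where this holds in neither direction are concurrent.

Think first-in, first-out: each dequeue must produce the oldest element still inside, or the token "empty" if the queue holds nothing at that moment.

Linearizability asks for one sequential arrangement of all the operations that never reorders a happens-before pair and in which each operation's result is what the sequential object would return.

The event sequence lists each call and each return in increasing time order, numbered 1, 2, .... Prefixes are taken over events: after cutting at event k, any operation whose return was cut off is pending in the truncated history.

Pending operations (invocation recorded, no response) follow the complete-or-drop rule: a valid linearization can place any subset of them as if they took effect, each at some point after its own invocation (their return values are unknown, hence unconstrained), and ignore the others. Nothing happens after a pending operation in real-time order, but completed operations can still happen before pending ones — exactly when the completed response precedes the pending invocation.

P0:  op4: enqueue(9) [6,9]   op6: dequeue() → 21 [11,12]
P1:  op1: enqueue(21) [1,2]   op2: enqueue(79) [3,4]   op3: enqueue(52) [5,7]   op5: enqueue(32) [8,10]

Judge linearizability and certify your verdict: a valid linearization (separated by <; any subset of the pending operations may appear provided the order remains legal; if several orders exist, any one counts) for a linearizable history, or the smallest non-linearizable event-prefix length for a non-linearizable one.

linearizable — witness: op1 < op2 < op3 < op4 < op5 < op6

1. op1 enqueue(21), leaving queue <21>
2. op2 enqueue(79), leaving queue <21,79>
3. op3 enqueue(52), leaving queue <21,79,52>
4. op4 enqueue(9), leaving queue <21,79,52,9>
5. op5 enqueue(32), leaving queue <21,79,52,9,32>
6. op6 dequeue() → 21, leaving queue <79,52,9,32>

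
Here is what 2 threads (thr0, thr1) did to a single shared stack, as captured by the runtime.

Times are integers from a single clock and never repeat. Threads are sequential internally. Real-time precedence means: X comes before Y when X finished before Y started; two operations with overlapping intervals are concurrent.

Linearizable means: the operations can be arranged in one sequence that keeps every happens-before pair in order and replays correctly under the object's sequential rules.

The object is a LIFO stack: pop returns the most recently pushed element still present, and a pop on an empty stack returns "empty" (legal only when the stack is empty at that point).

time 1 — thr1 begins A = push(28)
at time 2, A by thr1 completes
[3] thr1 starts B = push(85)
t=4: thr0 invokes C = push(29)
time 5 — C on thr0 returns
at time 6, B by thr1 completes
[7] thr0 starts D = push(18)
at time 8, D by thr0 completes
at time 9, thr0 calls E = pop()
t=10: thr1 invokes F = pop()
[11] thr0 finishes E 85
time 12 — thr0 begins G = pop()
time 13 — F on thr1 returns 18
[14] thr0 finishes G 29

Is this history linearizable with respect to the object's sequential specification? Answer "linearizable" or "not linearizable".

a witness: A, C, B, D, F, E, G
after step 1 (A push(28)): stack <28>
after step 2 (C push(29)): stack <28,29>
after step 3 (B push(85)): stack <28,29,85>
after step 4 (D push(18)): stack <28,29,85,18>
after step 5 (F pop() → 18): stack <28,29,85>
after step 6 (E pop() → 85): stack <28,29>
after step 7 (G pop() → 29): stack <28>

linearizable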